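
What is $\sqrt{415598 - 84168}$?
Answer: $\sqrt{331430} \approx 575.7$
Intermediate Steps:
$\sqrt{415598 - 84168} = \sqrt{331430}$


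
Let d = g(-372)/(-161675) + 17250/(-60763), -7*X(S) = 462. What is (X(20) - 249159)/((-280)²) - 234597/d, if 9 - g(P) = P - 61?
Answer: 1806836717379865419/2207548780864 ≈ 8.1848e+5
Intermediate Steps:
g(P) = 70 - P (g(P) = 9 - (P - 61) = 9 - (-61 + P) = 9 + (61 - P) = 70 - P)
X(S) = -66 (X(S) = -⅐*462 = -66)
d = -2815750996/9823858025 (d = (70 - 1*(-372))/(-161675) + 17250/(-60763) = (70 + 372)*(-1/161675) + 17250*(-1/60763) = 442*(-1/161675) - 17250/60763 = -442/161675 - 17250/60763 = -2815750996/9823858025 ≈ -0.28662)
(X(20) - 249159)/((-280)²) - 234597/d = (-66 - 249159)/((-280)²) - 234597/(-2815750996/9823858025) = -249225/78400 - 234597*(-9823858025/2815750996) = -249225*1/78400 + 2304647621090925/2815750996 = -9969/3136 + 2304647621090925/2815750996 = 1806836717379865419/2207548780864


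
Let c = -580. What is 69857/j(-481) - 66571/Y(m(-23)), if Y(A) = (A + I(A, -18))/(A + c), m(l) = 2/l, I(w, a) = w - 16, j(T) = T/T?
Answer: -431101739/186 ≈ -2.3178e+6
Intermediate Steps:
j(T) = 1
I(w, a) = -16 + w
Y(A) = (-16 + 2*A)/(-580 + A) (Y(A) = (A + (-16 + A))/(A - 580) = (-16 + 2*A)/(-580 + A))
69857/j(-481) - 66571/Y(m(-23)) = 69857/1 - 66571*(-580 + 2/(-23))/(2*(-8 + 2/(-23))) = 69857*1 - 66571*(-580 + 2*(-1/23))/(2*(-8 + 2*(-1/23))) = 69857 - 66571*(-580 - 2/23)/(2*(-8 - 2/23)) = 69857 - 66571/(2*(-186/23)/(-13342/23)) = 69857 - 66571/(2*(-23/13342)*(-186/23)) = 69857 - 66571/186/6671 = 69857 - 66571*6671/186 = 69857 - 444095141/186 = -431101739/186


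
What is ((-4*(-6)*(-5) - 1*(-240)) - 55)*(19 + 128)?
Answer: 9555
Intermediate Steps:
((-4*(-6)*(-5) - 1*(-240)) - 55)*(19 + 128) = ((24*(-5) + 240) - 55)*147 = ((-120 + 240) - 55)*147 = (120 - 55)*147 = 65*147 = 9555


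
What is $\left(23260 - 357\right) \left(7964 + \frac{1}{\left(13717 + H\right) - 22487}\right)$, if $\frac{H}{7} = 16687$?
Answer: $\frac{19706258739091}{108039} \approx 1.824 \cdot 10^{8}$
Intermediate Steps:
$H = 116809$ ($H = 7 \cdot 16687 = 116809$)
$\left(23260 - 357\right) \left(7964 + \frac{1}{\left(13717 + H\right) - 22487}\right) = \left(23260 - 357\right) \left(7964 + \frac{1}{\left(13717 + 116809\right) - 22487}\right) = 22903 \left(7964 + \frac{1}{130526 - 22487}\right) = 22903 \left(7964 + \frac{1}{108039}\right) = 22903 \cdot \frac{860422597}{108039} = \frac{19706258739091}{108039}$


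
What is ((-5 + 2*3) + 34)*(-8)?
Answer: -280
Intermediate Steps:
((-5 + 2*3) + 34)*(-8) = ((-5 + 6) + 34)*(-8) = (1 + 34)*(-8) = 35*(-8) = -280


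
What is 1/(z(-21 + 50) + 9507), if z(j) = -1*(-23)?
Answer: 1/9530 ≈ 0.00010493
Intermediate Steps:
z(j) = 23
1/(z(-21 + 50) + 9507) = 1/(23 + 9507) = 1/9530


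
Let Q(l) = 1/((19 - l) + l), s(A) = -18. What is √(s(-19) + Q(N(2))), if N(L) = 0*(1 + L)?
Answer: I*√6479/19 ≈ 4.2364*I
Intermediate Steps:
N(L) = 0
Q(l) = 1/19
√(s(-19) + Q(N(2))) = √(-18 + 1/19) = √(-341/19) = I*√6479/19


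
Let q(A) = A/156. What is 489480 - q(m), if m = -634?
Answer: 38179757/78 ≈ 4.8948e+5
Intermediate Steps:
q(A) = A/156 (q(A) = A*(1/156) = A/156)
489480 - q(m) = 489480 - (-634)/156 = 489480 - 1*(-317/78) = 489480 + 317/78 = 38179757/78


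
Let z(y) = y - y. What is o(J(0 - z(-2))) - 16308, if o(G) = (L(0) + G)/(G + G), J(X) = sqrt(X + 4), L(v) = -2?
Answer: -16308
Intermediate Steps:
z(y) = 0
J(X) = sqrt(4 + X)
o(G) = (-2 + G)/(2*G) (o(G) = (-2 + G)/(G + G) = (-2 + G)/((2*G)) = (-2 + G)*(1/(2*G)) = (-2 + G)/(2*G))
o(J(0 - z(-2))) - 16308 = (-2 + sqrt(4 + (0 - 1*0)))/(2*(sqrt(4 + (0 - 1*0)))) - 16308 = (-2 + sqrt(4 + (0 + 0)))/(2*(sqrt(4 + (0 + 0)))) - 16308 = (-2 + sqrt(4 + 0))/(2*(sqrt(4 + 0))) - 16308 = (-2 + sqrt(4))/(2*(sqrt(4))) - 16308 = (1/2)*(-2 + 2)/2 - 16308 = (1/2)*(1/2)*0 - 16308 = 0 - 16308 = -16308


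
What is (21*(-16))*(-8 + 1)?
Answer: 2352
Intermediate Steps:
(21*(-16))*(-8 + 1) = -336*(-7) = 2352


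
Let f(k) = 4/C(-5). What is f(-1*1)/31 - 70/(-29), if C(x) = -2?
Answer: 2112/899 ≈ 2.3493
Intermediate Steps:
f(k) = -2 (f(k) = 4/(-2) = 4*(-½) = -2)
f(-1*1)/31 - 70/(-29) = -2/31 - 70/(-29) = -2*1/31 - 70*(-1/29) = -2/31 + 70/29 = 2112/899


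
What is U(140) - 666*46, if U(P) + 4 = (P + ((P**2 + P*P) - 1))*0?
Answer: -30640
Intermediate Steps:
U(P) = -4 (U(P) = -4 + (P + ((P**2 + P*P) - 1))*0 = -4 + (P + ((P**2 + P**2) - 1))*0 = -4 + (P + (2*P**2 - 1))*0 = -4 + (P + (-1 + 2*P**2))*0 = -4 + (-1 + P + 2*P**2)*0 = -4 + 0 = -4)
U(140) - 666*46 = -4 - 666*46 = -4 - 1*30636 = -4 - 30636 = -30640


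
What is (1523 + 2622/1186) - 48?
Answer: 875986/593 ≈ 1477.2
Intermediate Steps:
(1523 + 2622/1186) - 48 = (1523 + 2622*(1/1186)) - 48 = (1523 + 1311/593) - 48 = 904450/593 - 48 = 875986/593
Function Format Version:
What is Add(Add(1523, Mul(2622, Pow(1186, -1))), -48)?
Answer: Rational(875986, 593) ≈ 1477.2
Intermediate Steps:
Add(Add(1523, Mul(2622, Pow(1186, -1))), -48) = Add(Add(1523, Mul(2622, Rational(1, 1186))), -48) = Add(Add(1523, Rational(1311, 593)), -48) = Add(Rational(904450, 593), -48) = Rational(875986, 593)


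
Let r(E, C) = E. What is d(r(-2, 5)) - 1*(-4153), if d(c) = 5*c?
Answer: 4143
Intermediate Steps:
d(r(-2, 5)) - 1*(-4153) = 5*(-2) - 1*(-4153) = -10 + 4153 = 4143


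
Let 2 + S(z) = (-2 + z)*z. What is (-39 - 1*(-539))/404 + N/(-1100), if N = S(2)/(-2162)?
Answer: 148637399/120099100 ≈ 1.2376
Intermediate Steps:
S(z) = -2 + z*(-2 + z) (S(z) = -2 + (-2 + z)*z = -2 + z*(-2 + z))
N = 1/1081 (N = (-2 + 2² - 2*2)/(-2162) = (-2 + 4 - 4)*(-1/2162) = -2*(-1/2162) = 1/1081 ≈ 0.00092507)
(-39 - 1*(-539))/404 + N/(-1100) = (-39 - 1*(-539))/404 + (1/1081)/(-1100) = (-39 + 539)*(1/404) + (1/1081)*(-1/1100) = 500*(1/404) - 1/1189100 = 125/101 - 1/1189100 = 148637399/120099100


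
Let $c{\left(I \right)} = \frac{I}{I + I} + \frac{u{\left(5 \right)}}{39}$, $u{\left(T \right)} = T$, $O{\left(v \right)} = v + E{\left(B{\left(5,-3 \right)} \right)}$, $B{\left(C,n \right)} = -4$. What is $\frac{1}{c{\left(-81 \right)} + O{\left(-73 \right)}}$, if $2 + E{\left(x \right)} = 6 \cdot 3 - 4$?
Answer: $- \frac{78}{4709} \approx -0.016564$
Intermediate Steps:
$E{\left(x \right)} = 12$ ($E{\left(x \right)} = -2 + \left(6 \cdot 3 - 4\right) = -2 + \left(18 - 4\right) = -2 + 14 = 12$)
$O{\left(v \right)} = 12 + v$ ($O{\left(v \right)} = v + 12 = 12 + v$)
$c{\left(I \right)} = \frac{49}{78}$ ($c{\left(I \right)} = \frac{I}{I + I} + \frac{5}{39} = \frac{I}{2 I} + 5 \cdot \frac{1}{39} = I \frac{1}{2 I} + \frac{5}{39} = \frac{1}{2} + \frac{5}{39} = \frac{49}{78}$)
$\frac{1}{c{\left(-81 \right)} + O{\left(-73 \right)}} = \frac{1}{\frac{49}{78} + \left(12 - 73\right)} = \frac{1}{\frac{49}{78} - 61} = \frac{1}{- \frac{4709}{78}} = - \frac{78}{4709}$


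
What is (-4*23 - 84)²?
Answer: 30976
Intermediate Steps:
(-4*23 - 84)² = (-92 - 84)² = (-176)² = 30976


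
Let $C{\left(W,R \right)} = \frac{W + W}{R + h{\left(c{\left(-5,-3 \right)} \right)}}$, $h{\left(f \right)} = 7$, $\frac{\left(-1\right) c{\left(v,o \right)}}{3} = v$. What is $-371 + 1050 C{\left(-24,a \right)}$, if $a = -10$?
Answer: $16429$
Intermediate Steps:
$c{\left(v,o \right)} = - 3 v$
$C{\left(W,R \right)} = \frac{2 W}{7 + R}$ ($C{\left(W,R \right)} = \frac{W + W}{R + 7} = \frac{2 W}{7 + R}$)
$-371 + 1050 C{\left(-24,a \right)} = -371 + 1050 \cdot 2 \left(-24\right) \frac{1}{7 - 10} = -371 + 1050 \cdot 2 \left(-24\right) \frac{1}{-3} = -371 + 1050 \cdot 2 \left(-24\right) \left(- \frac{1}{3}\right) = -371 + 1050 \cdot 16 = -371 + 16800 = 16429$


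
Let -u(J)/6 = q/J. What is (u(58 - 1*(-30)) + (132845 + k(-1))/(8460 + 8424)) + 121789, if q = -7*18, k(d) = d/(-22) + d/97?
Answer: 4388706231461/36030456 ≈ 1.2181e+5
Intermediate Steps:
k(d) = -75*d/2134 (k(d) = d*(-1/22) + d*(1/97) = -d/22 + d/97 = -75*d/2134)
q = -126
u(J) = 756/J (u(J) = -(-756)/J = 756/J)
(u(58 - 1*(-30)) + (132845 + k(-1))/(8460 + 8424)) + 121789 = (756/(58 - 1*(-30)) + (132845 - 75/2134*(-1))/(8460 + 8424)) + 121789 = (756/(58 + 30) + (132845 + 75/2134)/16884) + 121789 = (756/88 + (283491305/2134)*(1/16884)) + 121789 = (756*(1/88) + 283491305/36030456) + 121789 = (189/22 + 283491305/36030456) + 121789 = 593025677/36030456 + 121789 = 4388706231461/36030456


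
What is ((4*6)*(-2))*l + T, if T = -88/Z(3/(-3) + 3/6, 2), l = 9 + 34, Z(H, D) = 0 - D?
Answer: -2020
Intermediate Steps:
Z(H, D) = -D
l = 43
T = 44 (T = -88/((-1*2)) = -88/(-2) = -88*(-1/2) = 44)
((4*6)*(-2))*l + T = ((4*6)*(-2))*43 + 44 = (24*(-2))*43 + 44 = -48*43 + 44 = -2064 + 44 = -2020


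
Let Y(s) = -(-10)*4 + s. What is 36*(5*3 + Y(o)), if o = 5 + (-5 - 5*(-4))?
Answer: 2700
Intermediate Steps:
o = 20 (o = 5 + (-5 + 20) = 5 + 15 = 20)
Y(s) = 40 + s (Y(s) = -2*(-20) + s = 40 + s)
36*(5*3 + Y(o)) = 36*(5*3 + (40 + 20)) = 36*(15 + 60) = 36*75 = 2700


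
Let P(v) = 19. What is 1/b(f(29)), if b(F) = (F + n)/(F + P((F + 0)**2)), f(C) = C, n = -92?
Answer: -16/21 ≈ -0.76190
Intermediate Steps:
b(F) = (-92 + F)/(19 + F) (b(F) = (F - 92)/(F + 19) = (-92 + F)/(19 + F))
1/b(f(29)) = 1/((-92 + 29)/(19 + 29)) = 1/(-63/48) = 1/((1/48)*(-63)) = 1/(-21/16) = -16/21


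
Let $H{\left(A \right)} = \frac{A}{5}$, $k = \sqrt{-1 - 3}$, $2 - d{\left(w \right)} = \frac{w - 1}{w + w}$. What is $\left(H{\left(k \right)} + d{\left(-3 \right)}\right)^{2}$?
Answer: $\frac{364}{225} + \frac{16 i}{15} \approx 1.6178 + 1.0667 i$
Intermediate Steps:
$d{\left(w \right)} = 2 - \frac{-1 + w}{2 w}$ ($d{\left(w \right)} = 2 - \frac{w - 1}{w + w} = 2 - \frac{-1 + w}{2 w}$)
$k = 2 i$ ($k = \sqrt{-4} = 2 i \approx 2.0 i$)
$H{\left(A \right)} = \frac{A}{5}$ ($H{\left(A \right)} = A \frac{1}{5} = \frac{A}{5}$)
$\left(H{\left(k \right)} + d{\left(-3 \right)}\right)^{2} = \left(\frac{2 i}{5} + \frac{1 + 3 \left(-3\right)}{2 \left(-3\right)}\right)^{2} = \left(\frac{2 i}{5} + \frac{1}{2} \left(- \frac{1}{3}\right) \left(1 - 9\right)\right)^{2} = \left(\frac{2 i}{5} + \frac{1}{2} \left(- \frac{1}{3}\right) \left(-8\right)\right)^{2} = \left(\frac{2 i}{5} + \frac{4}{3}\right)^{2} = \left(\frac{4}{3} + \frac{2 i}{5}\right)^{2}$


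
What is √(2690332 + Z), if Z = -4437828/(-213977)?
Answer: 32*√120293859043066/213977 ≈ 1640.2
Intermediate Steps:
Z = 4437828/213977 (Z = -4437828*(-1/213977) = 4437828/213977 ≈ 20.740)
√(2690332 + Z) = √(2690332 + 4437828/213977) = √(575673608192/213977) = 32*√120293859043066/213977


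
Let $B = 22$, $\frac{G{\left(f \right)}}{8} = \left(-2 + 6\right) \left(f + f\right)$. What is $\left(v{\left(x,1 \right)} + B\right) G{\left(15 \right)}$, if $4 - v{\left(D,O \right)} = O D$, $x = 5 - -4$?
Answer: $16320$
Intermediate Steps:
$G{\left(f \right)} = 64 f$ ($G{\left(f \right)} = 8 \left(-2 + 6\right) \left(f + f\right) = 8 \cdot 4 \cdot 2 f = 8 \cdot 8 f = 64 f$)
$x = 9$ ($x = 5 + 4 = 9$)
$v{\left(D,O \right)} = 4 - D O$ ($v{\left(D,O \right)} = 4 - O D = 4 - D O$)
$\left(v{\left(x,1 \right)} + B\right) G{\left(15 \right)} = \left(\left(4 - 9 \cdot 1\right) + 22\right) 64 \cdot 15 = \left(\left(4 - 9\right) + 22\right) 960 = \left(-5 + 22\right) 960 = 17 \cdot 960 = 16320$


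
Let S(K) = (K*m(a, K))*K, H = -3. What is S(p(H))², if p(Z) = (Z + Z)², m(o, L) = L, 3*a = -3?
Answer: 2176782336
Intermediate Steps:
a = -1 (a = (⅓)*(-3) = -1)
p(Z) = 4*Z² (p(Z) = (2*Z)² = 4*Z²)
S(K) = K³ (S(K) = (K*K)*K = K²*K = K³)
S(p(H))² = ((4*(-3)²)³)² = ((4*9)³)² = (36³)² = 46656² = 2176782336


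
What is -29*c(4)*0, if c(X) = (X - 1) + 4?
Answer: 0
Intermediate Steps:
c(X) = 3 + X (c(X) = (-1 + X) + 4 = 3 + X)
-29*c(4)*0 = -29*(3 + 4)*0 = -29*7*0 = -203*0 = 0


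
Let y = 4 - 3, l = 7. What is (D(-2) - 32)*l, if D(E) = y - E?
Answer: -203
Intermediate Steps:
y = 1
D(E) = 1 - E
(D(-2) - 32)*l = ((1 - 1*(-2)) - 32)*7 = ((1 + 2) - 32)*7 = (3 - 32)*7 = -29*7 = -203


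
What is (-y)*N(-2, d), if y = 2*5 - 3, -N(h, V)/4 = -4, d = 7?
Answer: -112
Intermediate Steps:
N(h, V) = 16 (N(h, V) = -4*(-4) = 16)
y = 7 (y = 10 - 3 = 7)
(-y)*N(-2, d) = -1*7*16 = -7*16 = -112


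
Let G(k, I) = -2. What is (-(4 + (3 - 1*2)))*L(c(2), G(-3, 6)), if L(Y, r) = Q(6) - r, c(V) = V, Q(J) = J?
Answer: -40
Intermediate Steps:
L(Y, r) = 6 - r
(-(4 + (3 - 1*2)))*L(c(2), G(-3, 6)) = (-(4 + (3 - 1*2)))*(6 - 1*(-2)) = (-(4 + (3 - 2)))*(6 + 2) = -(4 + 1)*8 = -1*5*8 = -5*8 = -40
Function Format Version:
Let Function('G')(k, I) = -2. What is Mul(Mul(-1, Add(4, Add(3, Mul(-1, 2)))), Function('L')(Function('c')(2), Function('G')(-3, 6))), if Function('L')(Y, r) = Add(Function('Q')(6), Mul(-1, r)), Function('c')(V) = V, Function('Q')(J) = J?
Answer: -40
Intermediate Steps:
Function('L')(Y, r) = Add(6, Mul(-1, r))
Mul(Mul(-1, Add(4, Add(3, Mul(-1, 2)))), Function('L')(Function('c')(2), Function('G')(-3, 6))) = Mul(Mul(-1, Add(4, Add(3, Mul(-1, 2)))), Add(6, Mul(-1, -2))) = Mul(Mul(-1, Add(4, Add(3, -2))), Add(6, 2)) = Mul(Mul(-1, Add(4, 1)), 8) = Mul(Mul(-1, 5), 8) = Mul(-5, 8) = -40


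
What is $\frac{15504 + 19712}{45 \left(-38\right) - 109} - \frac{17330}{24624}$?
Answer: $- \frac{449341027}{22395528} \approx -20.064$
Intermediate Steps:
$\frac{15504 + 19712}{45 \left(-38\right) - 109} - \frac{17330}{24624} = \frac{35216}{-1710 - 109} - \frac{8665}{12312} = \frac{35216}{-1819} - \frac{8665}{12312} = 35216 \left(- \frac{1}{1819}\right) - \frac{8665}{12312} = - \frac{35216}{1819} - \frac{8665}{12312} = - \frac{449341027}{22395528}$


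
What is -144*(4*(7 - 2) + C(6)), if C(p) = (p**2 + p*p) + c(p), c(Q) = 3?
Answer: -13680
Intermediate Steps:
C(p) = 3 + 2*p**2 (C(p) = (p**2 + p*p) + 3 = (p**2 + p**2) + 3 = 2*p**2 + 3 = 3 + 2*p**2)
-144*(4*(7 - 2) + C(6)) = -144*(4*(7 - 2) + (3 + 2*6**2)) = -144*(4*5 + (3 + 2*36)) = -144*(20 + (3 + 72)) = -144*(20 + 75) = -144*95 = -13680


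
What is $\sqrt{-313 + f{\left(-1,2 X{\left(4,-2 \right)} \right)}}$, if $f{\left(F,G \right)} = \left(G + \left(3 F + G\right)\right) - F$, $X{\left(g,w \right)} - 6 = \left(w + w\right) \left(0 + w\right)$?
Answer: $i \sqrt{259} \approx 16.093 i$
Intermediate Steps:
$X{\left(g,w \right)} = 6 + 2 w^{2}$ ($X{\left(g,w \right)} = 6 + \left(w + w\right) \left(0 + w\right) = 6 + 2 w w = 6 + 2 w^{2}$)
$f{\left(F,G \right)} = 2 F + 2 G$ ($f{\left(F,G \right)} = \left(G + \left(G + 3 F\right)\right) - F = \left(2 G + 3 F\right) - F = 2 F + 2 G$)
$\sqrt{-313 + f{\left(-1,2 X{\left(4,-2 \right)} \right)}} = \sqrt{-313 + \left(2 \left(-1\right) + 2 \cdot 2 \left(6 + 2 \left(-2\right)^{2}\right)\right)} = \sqrt{-313 - \left(2 - 2 \cdot 2 \left(6 + 2 \cdot 4\right)\right)} = \sqrt{-313 - \left(2 - 2 \cdot 2 \left(6 + 8\right)\right)} = \sqrt{-313 - \left(2 - 2 \cdot 2 \cdot 14\right)} = \sqrt{-313 + \left(-2 + 2 \cdot 28\right)} = \sqrt{-313 + \left(-2 + 56\right)} = \sqrt{-313 + 54} = \sqrt{-259} = i \sqrt{259}$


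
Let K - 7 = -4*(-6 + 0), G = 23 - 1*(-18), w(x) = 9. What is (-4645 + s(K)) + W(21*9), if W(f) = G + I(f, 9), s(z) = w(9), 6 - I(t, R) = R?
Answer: -4598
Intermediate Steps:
I(t, R) = 6 - R
G = 41 (G = 23 + 18 = 41)
K = 31 (K = 7 - 4*(-6 + 0) = 7 - 4*(-6) = 7 + 24 = 31)
s(z) = 9
W(f) = 38 (W(f) = 41 + (6 - 1*9) = 41 + (6 - 9) = 41 - 3 = 38)
(-4645 + s(K)) + W(21*9) = (-4645 + 9) + 38 = -4636 + 38 = -4598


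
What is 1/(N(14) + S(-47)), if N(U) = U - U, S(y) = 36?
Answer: 1/36 ≈ 0.027778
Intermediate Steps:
N(U) = 0
1/(N(14) + S(-47)) = 1/(0 + 36) = 1/36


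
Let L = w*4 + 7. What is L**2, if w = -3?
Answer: 25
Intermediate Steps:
L = -5 (L = -3*4 + 7 = -12 + 7 = -5)
L**2 = (-5)**2 = 25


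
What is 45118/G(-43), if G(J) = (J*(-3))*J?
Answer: -45118/5547 ≈ -8.1338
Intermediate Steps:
G(J) = -3*J**2 (G(J) = (-3*J)*J = -3*J**2)
45118/G(-43) = 45118/((-3*(-43)**2)) = 45118/((-3*1849)) = 45118/(-5547) = 45118*(-1/5547) = -45118/5547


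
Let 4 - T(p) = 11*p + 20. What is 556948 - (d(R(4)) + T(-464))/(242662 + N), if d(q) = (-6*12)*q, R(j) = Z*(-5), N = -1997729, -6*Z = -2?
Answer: 977481060724/1755067 ≈ 5.5695e+5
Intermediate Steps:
Z = 1/3 (Z = -1/6*(-2) = 1/3 ≈ 0.33333)
R(j) = -5/3 (R(j) = (1/3)*(-5) = -5/3)
T(p) = -16 - 11*p (T(p) = 4 - (11*p + 20) = 4 - (20 + 11*p) = 4 + (-20 - 11*p) = -16 - 11*p)
d(q) = -72*q
556948 - (d(R(4)) + T(-464))/(242662 + N) = 556948 - (-72*(-5/3) + (-16 - 11*(-464)))/(242662 - 1997729) = 556948 - (120 + (-16 + 5104))/(-1755067) = 556948 - (120 + 5088)*(-1)/1755067 = 556948 - 5208*(-1)/1755067 = 556948 - 1*(-5208/1755067) = 556948 + 5208/1755067 = 977481060724/1755067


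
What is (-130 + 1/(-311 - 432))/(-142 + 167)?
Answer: -96591/18575 ≈ -5.2001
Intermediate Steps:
(-130 + 1/(-311 - 432))/(-142 + 167) = (-130 + 1/(-743))/25 = (-130 - 1/743)*(1/25) = -96591/743*1/25 = -96591/18575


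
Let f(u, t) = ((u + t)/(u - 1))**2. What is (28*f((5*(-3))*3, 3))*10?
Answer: 123480/529 ≈ 233.42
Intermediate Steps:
f(u, t) = (t + u)**2/(-1 + u)**2 (f(u, t) = ((t + u)/(-1 + u))**2 = (t + u)**2/(-1 + u)**2)
(28*f((5*(-3))*3, 3))*10 = (28*((3 + (5*(-3))*3)**2/(-1 + (5*(-3))*3)**2))*10 = (28*((3 - 15*3)**2/(-1 - 15*3)**2))*10 = (28*((3 - 45)**2/(-1 - 45)**2))*10 = (28*((-42)**2/(-46)**2))*10 = (28*((1/2116)*1764))*10 = (28*(441/529))*10 = (12348/529)*10 = 123480/529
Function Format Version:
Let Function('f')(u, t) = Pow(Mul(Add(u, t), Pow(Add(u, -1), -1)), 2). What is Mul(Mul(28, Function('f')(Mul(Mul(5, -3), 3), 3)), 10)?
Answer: Rational(123480, 529) ≈ 233.42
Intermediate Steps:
Function('f')(u, t) = Mul(Pow(Add(-1, u), -2), Pow(Add(t, u), 2)) (Function('f')(u, t) = Pow(Mul(Add(t, u), Pow(Add(-1, u), -1)), 2) = Pow(Mul(Pow(Add(-1, u), -1), Add(t, u)), 2) = Mul(Pow(Add(-1, u), -2), Pow(Add(t, u), 2)))
Mul(Mul(28, Function('f')(Mul(Mul(5, -3), 3), 3)), 10) = Mul(Mul(28, Mul(Pow(Add(-1, Mul(Mul(5, -3), 3)), -2), Pow(Add(3, Mul(Mul(5, -3), 3)), 2))), 10) = Mul(Mul(28, Mul(Pow(Add(-1, Mul(-15, 3)), -2), Pow(Add(3, Mul(-15, 3)), 2))), 10) = Mul(Mul(28, Mul(Pow(Add(-1, -45), -2), Pow(Add(3, -45), 2))), 10) = Mul(Mul(28, Mul(Pow(-46, -2), Pow(-42, 2))), 10) = Mul(Mul(28, Mul(Rational(1, 2116), 1764)), 10) = Mul(Mul(28, Rational(441, 529)), 10) = Mul(Rational(12348, 529), 10) = Rational(123480, 529)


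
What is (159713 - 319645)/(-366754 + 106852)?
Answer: 79966/129951 ≈ 0.61535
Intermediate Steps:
(159713 - 319645)/(-366754 + 106852) = -159932/(-259902) = -159932*(-1/259902) = 79966/129951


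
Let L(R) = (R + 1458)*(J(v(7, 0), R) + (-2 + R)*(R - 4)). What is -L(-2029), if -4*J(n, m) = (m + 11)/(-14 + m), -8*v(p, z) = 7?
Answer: 9633447759299/4086 ≈ 2.3577e+9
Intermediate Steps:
v(p, z) = -7/8 (v(p, z) = -⅛*7 = -7/8)
J(n, m) = -(11 + m)/(4*(-14 + m)) (J(n, m) = -(m + 11)/(4*(-14 + m)) = -(11 + m)/(4*(-14 + m)))
L(R) = (1458 + R)*((-4 + R)*(-2 + R) + (-11 - R)/(4*(-14 + R))) (L(R) = (R + 1458)*((-11 - R)/(4*(-14 + R)) + (-2 + R)*(R - 4)) = (1458 + R)*((-11 - R)/(4*(-14 + R)) + (-2 + R)*(-4 + R)) = (1458 + R)*((-11 - R)/(4*(-14 + R)) + (-4 + R)*(-2 + R)) = (1458 + R)*((-4 + R)*(-2 + R) + (-11 - R)/(4*(-14 + R))))
-L(-2029) = -(-669222 - 116273*(-2029)² + 4*(-2029)⁴ + 5752*(-2029)³ + 534627*(-2029))/(4*(-14 - 2029)) = -(-669222 - 116273*4116841 + 4*16948379819281 + 5752*(-8353070389) - 1084758183)/(4*(-2043)) = -(-1)*(-669222 - 478677453593 + 67793519277124 - 48046860877528 - 1084758183)/(4*2043) = -(-1)*19266895518598/(4*2043) = -1*(-9633447759299/4086) = 9633447759299/4086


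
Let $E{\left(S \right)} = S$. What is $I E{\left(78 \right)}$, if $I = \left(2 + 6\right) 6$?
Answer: $3744$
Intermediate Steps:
$I = 48$ ($I = 8 \cdot 6 = 48$)
$I E{\left(78 \right)} = 48 \cdot 78 = 3744$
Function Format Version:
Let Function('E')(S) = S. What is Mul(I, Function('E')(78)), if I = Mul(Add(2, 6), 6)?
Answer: 3744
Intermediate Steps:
I = 48 (I = Mul(8, 6) = 48)
Mul(I, Function('E')(78)) = Mul(48, 78) = 3744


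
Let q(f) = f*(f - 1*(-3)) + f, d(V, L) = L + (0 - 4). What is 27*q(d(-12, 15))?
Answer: 4455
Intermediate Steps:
d(V, L) = -4 + L (d(V, L) = L - 4 = -4 + L)
q(f) = f + f*(3 + f) (q(f) = f*(f + 3) + f = f*(3 + f) + f = f + f*(3 + f))
27*q(d(-12, 15)) = 27*((-4 + 15)*(4 + (-4 + 15))) = 27*(11*(4 + 11)) = 27*(11*15) = 27*165 = 4455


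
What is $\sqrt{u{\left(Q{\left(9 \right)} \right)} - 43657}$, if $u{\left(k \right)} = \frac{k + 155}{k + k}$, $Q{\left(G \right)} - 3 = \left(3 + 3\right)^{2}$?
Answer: $\frac{i \sqrt{66398514}}{39} \approx 208.94 i$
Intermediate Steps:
$Q{\left(G \right)} = 39$ ($Q{\left(G \right)} = 3 + \left(3 + 3\right)^{2} = 3 + 6^{2} = 3 + 36 = 39$)
$u{\left(k \right)} = \frac{155 + k}{2 k}$
$\sqrt{u{\left(Q{\left(9 \right)} \right)} - 43657} = \sqrt{\frac{155 + 39}{2 \cdot 39} - 43657} = \sqrt{\frac{1}{2} \cdot \frac{1}{39} \cdot 194 - 43657} = \sqrt{\frac{97}{39} - 43657} = \sqrt{- \frac{1702526}{39}} = \frac{i \sqrt{66398514}}{39}$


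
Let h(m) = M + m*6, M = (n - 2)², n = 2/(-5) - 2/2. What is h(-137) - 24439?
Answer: -631236/25 ≈ -25249.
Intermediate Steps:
n = -7/5 (n = 2*(-⅕) - 2*½ = -⅖ - 1 = -7/5 ≈ -1.4000)
M = 289/25 (M = (-7/5 - 2)² = (-17/5)² = 289/25 ≈ 11.560)
h(m) = 289/25 + 6*m (h(m) = 289/25 + m*6 = 289/25 + 6*m)
h(-137) - 24439 = (289/25 + 6*(-137)) - 24439 = (289/25 - 822) - 24439 = -20261/25 - 24439 = -631236/25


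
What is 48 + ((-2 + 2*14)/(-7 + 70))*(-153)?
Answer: -106/7 ≈ -15.143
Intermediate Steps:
48 + ((-2 + 2*14)/(-7 + 70))*(-153) = 48 + ((-2 + 28)/63)*(-153) = 48 + (26*(1/63))*(-153) = 48 + (26/63)*(-153) = 48 - 442/7 = -106/7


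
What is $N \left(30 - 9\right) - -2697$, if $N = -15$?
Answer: $2382$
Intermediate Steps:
$N \left(30 - 9\right) - -2697 = - 15 \left(30 - 9\right) - -2697 = \left(-15\right) 21 + 2697 = -315 + 2697 = 2382$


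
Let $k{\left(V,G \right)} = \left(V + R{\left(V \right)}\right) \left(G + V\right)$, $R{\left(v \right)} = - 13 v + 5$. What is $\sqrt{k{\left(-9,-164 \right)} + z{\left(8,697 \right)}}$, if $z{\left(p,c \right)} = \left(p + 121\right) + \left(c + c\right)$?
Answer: $i \sqrt{18026} \approx 134.26 i$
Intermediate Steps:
$R{\left(v \right)} = 5 - 13 v$
$z{\left(p,c \right)} = 121 + p + 2 c$ ($z{\left(p,c \right)} = \left(121 + p\right) + 2 c = 121 + p + 2 c$)
$k{\left(V,G \right)} = \left(5 - 12 V\right) \left(G + V\right)$ ($k{\left(V,G \right)} = \left(V - \left(-5 + 13 V\right)\right) \left(G + V\right) = \left(5 - 12 V\right) \left(G + V\right)$)
$\sqrt{k{\left(-9,-164 \right)} + z{\left(8,697 \right)}} = \sqrt{\left(- 12 \left(-9\right)^{2} + 5 \left(-164\right) + 5 \left(-9\right) - \left(-1968\right) \left(-9\right)\right) + \left(121 + 8 + 2 \cdot 697\right)} = \sqrt{\left(\left(-12\right) 81 - 820 - 45 - 17712\right) + \left(121 + 8 + 1394\right)} = \sqrt{\left(-972 - 820 - 45 - 17712\right) + 1523} = \sqrt{-19549 + 1523} = \sqrt{-18026} = i \sqrt{18026}$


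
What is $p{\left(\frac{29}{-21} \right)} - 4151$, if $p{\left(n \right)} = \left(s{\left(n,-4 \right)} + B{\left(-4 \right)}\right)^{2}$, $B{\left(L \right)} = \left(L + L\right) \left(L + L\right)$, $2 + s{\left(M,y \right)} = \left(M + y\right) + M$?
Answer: $- \frac{484991}{441} \approx -1099.8$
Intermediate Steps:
$s{\left(M,y \right)} = -2 + y + 2 M$ ($s{\left(M,y \right)} = -2 + \left(\left(M + y\right) + M\right) = -2 + \left(y + 2 M\right) = -2 + y + 2 M$)
$B{\left(L \right)} = 4 L^{2}$ ($B{\left(L \right)} = 2 L 2 L = 4 L^{2}$)
$p{\left(n \right)} = \left(58 + 2 n\right)^{2}$ ($p{\left(n \right)} = \left(\left(-2 - 4 + 2 n\right) + 4 \left(-4\right)^{2}\right)^{2} = \left(\left(-6 + 2 n\right) + 4 \cdot 16\right)^{2} = \left(\left(-6 + 2 n\right) + 64\right)^{2} = \left(58 + 2 n\right)^{2}$)
$p{\left(\frac{29}{-21} \right)} - 4151 = 4 \left(29 + \frac{29}{-21}\right)^{2} - 4151 = 4 \left(29 + 29 \left(- \frac{1}{21}\right)\right)^{2} - 4151 = 4 \left(29 - \frac{29}{21}\right)^{2} - 4151 = 4 \left(\frac{580}{21}\right)^{2} - 4151 = 4 \cdot \frac{336400}{441} - 4151 = \frac{1345600}{441} - 4151 = - \frac{484991}{441}$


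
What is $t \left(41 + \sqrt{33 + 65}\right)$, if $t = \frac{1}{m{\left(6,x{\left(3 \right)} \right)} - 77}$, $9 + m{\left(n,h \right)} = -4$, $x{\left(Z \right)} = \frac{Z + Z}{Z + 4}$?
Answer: $- \frac{41}{90} - \frac{7 \sqrt{2}}{90} \approx -0.56555$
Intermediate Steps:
$x{\left(Z \right)} = \frac{2 Z}{4 + Z}$
$m{\left(n,h \right)} = -13$ ($m{\left(n,h \right)} = -9 - 4 = -13$)
$t = - \frac{1}{90}$ ($t = \frac{1}{-13 - 77} = \frac{1}{-90} = - \frac{1}{90} \approx -0.011111$)
$t \left(41 + \sqrt{33 + 65}\right) = - \frac{41 + \sqrt{33 + 65}}{90} = - \frac{41 + \sqrt{98}}{90} = - \frac{41 + 7 \sqrt{2}}{90} = - \frac{41}{90} - \frac{7 \sqrt{2}}{90}$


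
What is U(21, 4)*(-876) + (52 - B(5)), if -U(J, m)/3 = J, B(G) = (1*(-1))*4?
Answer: 55244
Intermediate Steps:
B(G) = -4 (B(G) = -1*4 = -4)
U(J, m) = -3*J
U(21, 4)*(-876) + (52 - B(5)) = -3*21*(-876) + (52 - 1*(-4)) = -63*(-876) + (52 + 4) = 55188 + 56 = 55244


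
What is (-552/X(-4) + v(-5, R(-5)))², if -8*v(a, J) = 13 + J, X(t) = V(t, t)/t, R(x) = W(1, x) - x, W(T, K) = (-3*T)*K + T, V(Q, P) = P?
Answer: 4950625/16 ≈ 3.0941e+5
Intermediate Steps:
W(T, K) = T - 3*K*T (W(T, K) = -3*K*T + T = T - 3*K*T)
R(x) = 1 - 4*x (R(x) = 1*(1 - 3*x) - x = (1 - 3*x) - x = 1 - 4*x)
X(t) = 1 (X(t) = t/t = 1)
v(a, J) = -13/8 - J/8 (v(a, J) = -(13 + J)/8 = -13/8 - J/8)
(-552/X(-4) + v(-5, R(-5)))² = (-552/1 + (-13/8 - (1 - 4*(-5))/8))² = (-552*1 + (-13/8 - (1 + 20)/8))² = (-552 + (-13/8 - ⅛*21))² = (-552 + (-13/8 - 21/8))² = (-552 - 17/4)² = (-2225/4)² = 4950625/16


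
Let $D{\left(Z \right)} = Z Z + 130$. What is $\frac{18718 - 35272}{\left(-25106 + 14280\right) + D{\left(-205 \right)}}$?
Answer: $- \frac{5518}{10443} \approx -0.52839$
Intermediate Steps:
$D{\left(Z \right)} = 130 + Z^{2}$ ($D{\left(Z \right)} = Z^{2} + 130 = 130 + Z^{2}$)
$\frac{18718 - 35272}{\left(-25106 + 14280\right) + D{\left(-205 \right)}} = \frac{18718 - 35272}{\left(-25106 + 14280\right) + \left(130 + \left(-205\right)^{2}\right)} = - \frac{16554}{-10826 + \left(130 + 42025\right)} = - \frac{16554}{-10826 + 42155} = - \frac{16554}{31329} = \left(-16554\right) \frac{1}{31329} = - \frac{5518}{10443}$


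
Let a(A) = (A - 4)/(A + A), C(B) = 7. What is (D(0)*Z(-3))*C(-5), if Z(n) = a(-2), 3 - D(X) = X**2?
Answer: 63/2 ≈ 31.500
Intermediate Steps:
D(X) = 3 - X**2
a(A) = (-4 + A)/(2*A) (a(A) = (-4 + A)/((2*A)) = (-4 + A)*(1/(2*A)) = (-4 + A)/(2*A))
Z(n) = 3/2 (Z(n) = (1/2)*(-4 - 2)/(-2) = (1/2)*(-1/2)*(-6) = 3/2)
(D(0)*Z(-3))*C(-5) = ((3 - 1*0**2)*(3/2))*7 = ((3 - 1*0)*(3/2))*7 = ((3 + 0)*(3/2))*7 = (3*(3/2))*7 = (9/2)*7 = 63/2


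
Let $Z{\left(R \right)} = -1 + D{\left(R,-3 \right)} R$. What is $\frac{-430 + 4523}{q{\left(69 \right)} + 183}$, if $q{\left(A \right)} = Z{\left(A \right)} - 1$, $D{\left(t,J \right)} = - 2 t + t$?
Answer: $- \frac{4093}{4580} \approx -0.89367$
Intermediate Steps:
$D{\left(t,J \right)} = - t$
$Z{\left(R \right)} = -1 - R^{2}$ ($Z{\left(R \right)} = -1 + - R R = -1 - R^{2}$)
$q{\left(A \right)} = -2 - A^{2}$ ($q{\left(A \right)} = \left(-1 - A^{2}\right) - 1 = -2 - A^{2}$)
$\frac{-430 + 4523}{q{\left(69 \right)} + 183} = \frac{-430 + 4523}{\left(-2 - 69^{2}\right) + 183} = \frac{4093}{\left(-2 - 4761\right) + 183} = \frac{4093}{-4763 + 183} = \frac{4093}{-4580} = 4093 \left(- \frac{1}{4580}\right) = - \frac{4093}{4580}$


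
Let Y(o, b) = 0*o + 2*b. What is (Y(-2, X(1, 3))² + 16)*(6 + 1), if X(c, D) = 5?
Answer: 812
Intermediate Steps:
Y(o, b) = 2*b (Y(o, b) = 0 + 2*b = 2*b)
(Y(-2, X(1, 3))² + 16)*(6 + 1) = ((2*5)² + 16)*(6 + 1) = (10² + 16)*7 = (100 + 16)*7 = 116*7 = 812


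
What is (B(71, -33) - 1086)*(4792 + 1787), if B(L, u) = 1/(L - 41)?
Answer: -71445747/10 ≈ -7.1446e+6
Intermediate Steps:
B(L, u) = 1/(-41 + L)
(B(71, -33) - 1086)*(4792 + 1787) = (1/(-41 + 71) - 1086)*(4792 + 1787) = (1/30 - 1086)*6579 = -32579/30*6579 = -71445747/10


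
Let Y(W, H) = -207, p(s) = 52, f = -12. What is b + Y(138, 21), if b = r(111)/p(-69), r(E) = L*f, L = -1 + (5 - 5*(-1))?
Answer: -2718/13 ≈ -209.08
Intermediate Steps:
L = 9 (L = -1 + (5 + 5) = -1 + 10 = 9)
r(E) = -108 (r(E) = 9*(-12) = -108)
b = -27/13 (b = -108/52 = -108*1/52 = -27/13 ≈ -2.0769)
b + Y(138, 21) = -27/13 - 207 = -2718/13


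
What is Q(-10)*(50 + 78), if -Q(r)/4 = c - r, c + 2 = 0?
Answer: -4096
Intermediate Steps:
c = -2 (c = -2 + 0 = -2)
Q(r) = 8 + 4*r (Q(r) = -4*(-2 - r) = 8 + 4*r)
Q(-10)*(50 + 78) = (8 + 4*(-10))*(50 + 78) = (8 - 40)*128 = -32*128 = -4096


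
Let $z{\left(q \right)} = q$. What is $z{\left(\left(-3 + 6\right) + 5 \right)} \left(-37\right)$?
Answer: $-296$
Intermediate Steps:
$z{\left(\left(-3 + 6\right) + 5 \right)} \left(-37\right) = \left(\left(-3 + 6\right) + 5\right) \left(-37\right) = \left(3 + 5\right) \left(-37\right) = 8 \left(-37\right) = -296$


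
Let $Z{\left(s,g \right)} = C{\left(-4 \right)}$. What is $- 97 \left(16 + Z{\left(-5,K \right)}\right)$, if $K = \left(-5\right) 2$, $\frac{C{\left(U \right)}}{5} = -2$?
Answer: $-582$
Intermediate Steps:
$C{\left(U \right)} = -10$ ($C{\left(U \right)} = 5 \left(-2\right) = -10$)
$K = -10$
$Z{\left(s,g \right)} = -10$
$- 97 \left(16 + Z{\left(-5,K \right)}\right) = - 97 \left(16 - 10\right) = \left(-97\right) 6 = -582$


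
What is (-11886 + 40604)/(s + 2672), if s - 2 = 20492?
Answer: 14359/11583 ≈ 1.2397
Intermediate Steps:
s = 20494 (s = 2 + 20492 = 20494)
(-11886 + 40604)/(s + 2672) = (-11886 + 40604)/(20494 + 2672) = 28718/23166 = 28718*(1/23166) = 14359/11583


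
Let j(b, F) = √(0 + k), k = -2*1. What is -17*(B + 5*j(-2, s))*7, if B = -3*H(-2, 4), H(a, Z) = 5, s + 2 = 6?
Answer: 1785 - 595*I*√2 ≈ 1785.0 - 841.46*I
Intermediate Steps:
s = 4 (s = -2 + 6 = 4)
k = -2
j(b, F) = I*√2 (j(b, F) = √(0 - 2) = √(-2) = I*√2)
B = -15 (B = -3*5 = -15)
-17*(B + 5*j(-2, s))*7 = -17*(-15 + 5*(I*√2))*7 = -17*(-15 + 5*I*√2)*7 = (255 - 85*I*√2)*7 = 1785 - 595*I*√2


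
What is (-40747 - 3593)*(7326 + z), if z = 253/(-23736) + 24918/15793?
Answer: -441284406426155/1358198 ≈ -3.2490e+8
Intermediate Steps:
z = 25541653/16298376 (z = 253*(-1/23736) + 24918*(1/15793) = -11/1032 + 24918/15793 = 25541653/16298376 ≈ 1.5671)
(-40747 - 3593)*(7326 + z) = (-40747 - 3593)*(7326 + 25541653/16298376) = -44340*119427444229/16298376 = -441284406426155/1358198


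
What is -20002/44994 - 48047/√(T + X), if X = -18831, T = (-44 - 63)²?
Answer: -10001/22497 + 48047*I*√7382/7382 ≈ -0.44455 + 559.22*I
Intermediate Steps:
T = 11449 (T = (-107)² = 11449)
-20002/44994 - 48047/√(T + X) = -20002/44994 - 48047/√(11449 - 18831) = -20002*1/44994 - 48047*(-I*√7382/7382) = -10001/22497 - 48047*(-I*√7382/7382) = -10001/22497 - (-48047)*I*√7382/7382 = -10001/22497 + 48047*I*√7382/7382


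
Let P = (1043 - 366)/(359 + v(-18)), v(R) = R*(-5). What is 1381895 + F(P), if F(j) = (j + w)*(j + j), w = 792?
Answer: 279073823785/201601 ≈ 1.3843e+6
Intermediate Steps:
v(R) = -5*R
P = 677/449 (P = (1043 - 366)/(359 - 5*(-18)) = 677/(359 + 90) = 677/449 ≈ 1.5078)
F(j) = 2*j*(792 + j) (F(j) = (j + 792)*(j + j) = (792 + j)*(2*j) = 2*j*(792 + j))
1381895 + F(P) = 1381895 + 2*(677/449)*(792 + 677/449) = 1381895 + 2*(677/449)*(356285/449) = 1381895 + 482409890/201601 = 279073823785/201601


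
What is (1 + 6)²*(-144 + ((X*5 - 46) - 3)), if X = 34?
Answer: -1127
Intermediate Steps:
(1 + 6)²*(-144 + ((X*5 - 46) - 3)) = (1 + 6)²*(-144 + ((34*5 - 46) - 3)) = 7²*(-144 + ((170 - 46) - 3)) = 49*(-144 + (124 - 3)) = 49*(-144 + 121) = 49*(-23) = -1127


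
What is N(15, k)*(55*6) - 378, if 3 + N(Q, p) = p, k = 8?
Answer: 1272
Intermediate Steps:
N(Q, p) = -3 + p
N(15, k)*(55*6) - 378 = (-3 + 8)*(55*6) - 378 = 5*330 - 378 = 1650 - 378 = 1272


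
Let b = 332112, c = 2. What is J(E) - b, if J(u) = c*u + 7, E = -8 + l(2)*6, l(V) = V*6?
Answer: -331977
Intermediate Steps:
l(V) = 6*V
E = 64 (E = -8 + (6*2)*6 = -8 + 12*6 = -8 + 72 = 64)
J(u) = 7 + 2*u (J(u) = 2*u + 7 = 7 + 2*u)
J(E) - b = (7 + 2*64) - 1*332112 = (7 + 128) - 332112 = 135 - 332112 = -331977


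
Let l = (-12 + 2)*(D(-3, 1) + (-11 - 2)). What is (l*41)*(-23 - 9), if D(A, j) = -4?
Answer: -223040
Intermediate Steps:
l = 170 (l = (-12 + 2)*(-4 + (-11 - 2)) = -10*(-4 - 13) = -10*(-17) = 170)
(l*41)*(-23 - 9) = (170*41)*(-23 - 9) = 6970*(-32) = -223040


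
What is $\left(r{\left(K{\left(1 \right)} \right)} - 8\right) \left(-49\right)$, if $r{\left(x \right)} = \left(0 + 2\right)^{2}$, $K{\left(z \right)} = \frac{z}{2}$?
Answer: $196$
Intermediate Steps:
$K{\left(z \right)} = \frac{z}{2}$ ($K{\left(z \right)} = z \frac{1}{2} = \frac{z}{2}$)
$r{\left(x \right)} = 4$ ($r{\left(x \right)} = 2^{2} = 4$)
$\left(r{\left(K{\left(1 \right)} \right)} - 8\right) \left(-49\right) = \left(4 - 8\right) \left(-49\right) = \left(-4\right) \left(-49\right) = 196$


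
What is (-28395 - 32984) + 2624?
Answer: -58755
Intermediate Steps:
(-28395 - 32984) + 2624 = -61379 + 2624 = -58755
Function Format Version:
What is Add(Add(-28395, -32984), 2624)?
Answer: -58755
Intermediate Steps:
Add(Add(-28395, -32984), 2624) = Add(-61379, 2624) = -58755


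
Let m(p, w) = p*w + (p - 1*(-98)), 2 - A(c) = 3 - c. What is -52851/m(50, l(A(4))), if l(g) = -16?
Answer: 52851/652 ≈ 81.060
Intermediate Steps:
A(c) = -1 + c (A(c) = 2 - (3 - c) = 2 + (-3 + c) = -1 + c)
m(p, w) = 98 + p + p*w (m(p, w) = p*w + (p + 98) = p*w + (98 + p) = 98 + p + p*w)
-52851/m(50, l(A(4))) = -52851/(98 + 50 + 50*(-16)) = -52851/(98 + 50 - 800) = -52851/(-652) = -52851*(-1/652) = 52851/652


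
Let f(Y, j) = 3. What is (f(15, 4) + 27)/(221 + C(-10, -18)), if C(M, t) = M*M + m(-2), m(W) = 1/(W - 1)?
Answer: 45/481 ≈ 0.093555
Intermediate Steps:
m(W) = 1/(-1 + W)
C(M, t) = -1/3 + M**2 (C(M, t) = M*M + 1/(-1 - 2) = M**2 + 1/(-3) = M**2 - 1/3 = -1/3 + M**2)
(f(15, 4) + 27)/(221 + C(-10, -18)) = (3 + 27)/(221 + (-1/3 + (-10)**2)) = 30/(221 + (-1/3 + 100)) = 30/(221 + 299/3) = 30/(962/3) = 30*(3/962) = 45/481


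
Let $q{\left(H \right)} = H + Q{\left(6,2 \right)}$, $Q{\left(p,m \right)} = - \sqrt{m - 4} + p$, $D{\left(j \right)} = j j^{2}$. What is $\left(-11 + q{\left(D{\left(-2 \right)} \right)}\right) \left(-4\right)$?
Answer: $52 + 4 i \sqrt{2} \approx 52.0 + 5.6569 i$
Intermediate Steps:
$D{\left(j \right)} = j^{3}$
$Q{\left(p,m \right)} = p - \sqrt{-4 + m}$ ($Q{\left(p,m \right)} = - \sqrt{-4 + m} + p = p - \sqrt{-4 + m}$)
$q{\left(H \right)} = 6 + H - i \sqrt{2}$ ($q{\left(H \right)} = H + \left(6 - \sqrt{-4 + 2}\right) = H + \left(6 - \sqrt{-2}\right) = H + \left(6 - i \sqrt{2}\right) = 6 + H - i \sqrt{2}$)
$\left(-11 + q{\left(D{\left(-2 \right)} \right)}\right) \left(-4\right) = \left(-11 + \left(6 + \left(-2\right)^{3} - i \sqrt{2}\right)\right) \left(-4\right) = \left(-11 - \left(2 + i \sqrt{2}\right)\right) \left(-4\right) = \left(-13 - i \sqrt{2}\right) \left(-4\right) = 52 + 4 i \sqrt{2}$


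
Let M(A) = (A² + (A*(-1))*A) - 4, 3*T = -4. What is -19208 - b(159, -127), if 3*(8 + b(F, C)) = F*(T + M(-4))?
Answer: -56752/3 ≈ -18917.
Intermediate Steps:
T = -4/3 (T = (⅓)*(-4) = -4/3 ≈ -1.3333)
M(A) = -4 (M(A) = (A² + (-A)*A) - 4 = (A² - A²) - 4 = 0 - 4 = -4)
b(F, C) = -8 - 16*F/9 (b(F, C) = -8 + (F*(-4/3 - 4))/3 = -8 + (F*(-16/3))/3 = -8 + (-16*F/3)/3 = -8 - 16*F/9)
-19208 - b(159, -127) = -19208 - (-8 - 16/9*159) = -19208 - (-8 - 848/3) = -19208 - 1*(-872/3) = -19208 + 872/3 = -56752/3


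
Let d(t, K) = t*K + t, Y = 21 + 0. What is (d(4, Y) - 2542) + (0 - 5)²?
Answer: -2429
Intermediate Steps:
Y = 21
d(t, K) = t + K*t (d(t, K) = K*t + t = t + K*t)
(d(4, Y) - 2542) + (0 - 5)² = (4*(1 + 21) - 2542) + (0 - 5)² = (4*22 - 2542) + (-5)² = (88 - 2542) + 25 = -2454 + 25 = -2429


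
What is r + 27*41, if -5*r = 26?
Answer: 5509/5 ≈ 1101.8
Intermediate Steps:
r = -26/5 (r = -1/5*26 = -26/5 ≈ -5.2000)
r + 27*41 = -26/5 + 27*41 = -26/5 + 1107 = 5509/5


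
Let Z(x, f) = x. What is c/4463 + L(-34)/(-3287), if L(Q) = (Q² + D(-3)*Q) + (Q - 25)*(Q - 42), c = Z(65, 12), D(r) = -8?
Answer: -26171601/14669881 ≈ -1.7840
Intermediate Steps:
c = 65
L(Q) = Q² - 8*Q + (-42 + Q)*(-25 + Q) (L(Q) = (Q² - 8*Q) + (Q - 25)*(Q - 42) = (Q² - 8*Q) + (-25 + Q)*(-42 + Q) = (Q² - 8*Q) + (-42 + Q)*(-25 + Q) = Q² - 8*Q + (-42 + Q)*(-25 + Q))
c/4463 + L(-34)/(-3287) = 65/4463 + (1050 - 75*(-34) + 2*(-34)²)/(-3287) = 65*(1/4463) + (1050 + 2550 + 2*1156)*(-1/3287) = 65/4463 + (1050 + 2550 + 2312)*(-1/3287) = 65/4463 + 5912*(-1/3287) = 65/4463 - 5912/3287 = -26171601/14669881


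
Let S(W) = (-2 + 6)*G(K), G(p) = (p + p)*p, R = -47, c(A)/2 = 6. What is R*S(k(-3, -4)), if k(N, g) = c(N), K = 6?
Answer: -13536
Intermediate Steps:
c(A) = 12 (c(A) = 2*6 = 12)
k(N, g) = 12
G(p) = 2*p² (G(p) = (2*p)*p = 2*p²)
S(W) = 288 (S(W) = (-2 + 6)*(2*6²) = 4*(2*36) = 4*72 = 288)
R*S(k(-3, -4)) = -47*288 = -13536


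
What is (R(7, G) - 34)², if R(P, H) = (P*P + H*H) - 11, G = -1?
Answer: 25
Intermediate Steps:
R(P, H) = -11 + H² + P² (R(P, H) = (P² + H²) - 11 = (H² + P²) - 11 = -11 + H² + P²)
(R(7, G) - 34)² = ((-11 + (-1)² + 7²) - 34)² = ((-11 + 1 + 49) - 34)² = (39 - 34)² = 5² = 25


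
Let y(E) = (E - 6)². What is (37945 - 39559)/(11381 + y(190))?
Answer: -538/15079 ≈ -0.035679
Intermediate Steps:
y(E) = (-6 + E)²
(37945 - 39559)/(11381 + y(190)) = (37945 - 39559)/(11381 + (-6 + 190)²) = -1614/(11381 + 184²) = -1614/(11381 + 33856) = -1614/45237 = -1614*1/45237 = -538/15079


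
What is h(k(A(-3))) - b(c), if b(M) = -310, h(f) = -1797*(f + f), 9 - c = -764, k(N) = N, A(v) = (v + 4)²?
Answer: -3284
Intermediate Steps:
A(v) = (4 + v)²
c = 773 (c = 9 - 1*(-764) = 9 + 764 = 773)
h(f) = -3594*f
h(k(A(-3))) - b(c) = -3594*(4 - 3)² - 1*(-310) = -3594*1² + 310 = -3594*1 + 310 = -3594 + 310 = -3284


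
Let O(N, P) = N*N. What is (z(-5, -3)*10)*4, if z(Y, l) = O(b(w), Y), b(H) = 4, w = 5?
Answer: 640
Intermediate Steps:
O(N, P) = N²
z(Y, l) = 16 (z(Y, l) = 4² = 16)
(z(-5, -3)*10)*4 = (16*10)*4 = 160*4 = 640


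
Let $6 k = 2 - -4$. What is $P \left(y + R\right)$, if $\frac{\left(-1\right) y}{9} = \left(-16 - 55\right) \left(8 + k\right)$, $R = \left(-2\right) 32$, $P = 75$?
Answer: $426525$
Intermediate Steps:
$k = 1$ ($k = \frac{2 - -4}{6} = \frac{2 + 4}{6} = \frac{1}{6} \cdot 6 = 1$)
$R = -64$
$y = 5751$ ($y = - 9 \left(-16 - 55\right) \left(8 + 1\right) = - 9 \left(-16 - 55\right) 9 = - 9 \left(\left(-71\right) 9\right) = \left(-9\right) \left(-639\right) = 5751$)
$P \left(y + R\right) = 75 \left(5751 - 64\right) = 75 \cdot 5687 = 426525$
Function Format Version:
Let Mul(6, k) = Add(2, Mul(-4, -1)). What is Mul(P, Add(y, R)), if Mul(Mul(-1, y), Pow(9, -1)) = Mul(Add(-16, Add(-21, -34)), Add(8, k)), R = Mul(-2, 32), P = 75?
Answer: 426525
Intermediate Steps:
k = 1 (k = Mul(Rational(1, 6), Add(2, Mul(-4, -1))) = Mul(Rational(1, 6), Add(2, 4)) = Mul(Rational(1, 6), 6) = 1)
R = -64
y = 5751 (y = Mul(-9, Mul(Add(-16, Add(-21, -34)), Add(8, 1))) = Mul(-9, Mul(Add(-16, -55), 9)) = Mul(-9, Mul(-71, 9)) = Mul(-9, -639) = 5751)
Mul(P, Add(y, R)) = Mul(75, Add(5751, -64)) = Mul(75, 5687) = 426525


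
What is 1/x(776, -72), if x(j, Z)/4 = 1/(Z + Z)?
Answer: -36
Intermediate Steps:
x(j, Z) = 2/Z (x(j, Z) = 4/(Z + Z) = 4/((2*Z)) = 4*(1/(2*Z)) = 2/Z)
1/x(776, -72) = 1/(2/(-72)) = 1/(2*(-1/72)) = 1/(-1/36) = -36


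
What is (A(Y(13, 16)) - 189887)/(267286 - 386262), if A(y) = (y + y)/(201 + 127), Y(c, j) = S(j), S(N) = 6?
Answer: 1415521/886912 ≈ 1.5960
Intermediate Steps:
Y(c, j) = 6
A(y) = y/164 (A(y) = (2*y)/328 = (2*y)*(1/328) = y/164)
(A(Y(13, 16)) - 189887)/(267286 - 386262) = ((1/164)*6 - 189887)/(267286 - 386262) = (3/82 - 189887)/(-118976) = -15570731/82*(-1/118976) = 1415521/886912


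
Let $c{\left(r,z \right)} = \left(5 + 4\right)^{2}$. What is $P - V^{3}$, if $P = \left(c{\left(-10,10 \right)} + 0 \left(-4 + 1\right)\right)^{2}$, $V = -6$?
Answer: $6777$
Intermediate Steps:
$c{\left(r,z \right)} = 81$ ($c{\left(r,z \right)} = 9^{2} = 81$)
$P = 6561$ ($P = \left(81 + 0 \left(-4 + 1\right)\right)^{2} = \left(81 + 0 \left(-3\right)\right)^{2} = \left(81 + 0\right)^{2} = 81^{2} = 6561$)
$P - V^{3} = 6561 - \left(-6\right)^{3} = 6561 - -216 = 6561 + 216 = 6777$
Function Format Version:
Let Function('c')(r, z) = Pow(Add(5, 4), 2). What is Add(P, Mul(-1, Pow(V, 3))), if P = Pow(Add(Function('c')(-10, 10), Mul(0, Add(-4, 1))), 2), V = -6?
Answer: 6777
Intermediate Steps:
Function('c')(r, z) = 81 (Function('c')(r, z) = Pow(9, 2) = 81)
P = 6561 (P = Pow(Add(81, Mul(0, Add(-4, 1))), 2) = Pow(Add(81, Mul(0, -3)), 2) = Pow(Add(81, 0), 2) = Pow(81, 2) = 6561)
Add(P, Mul(-1, Pow(V, 3))) = Add(6561, Mul(-1, Pow(-6, 3))) = Add(6561, Mul(-1, -216)) = Add(6561, 216) = 6777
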